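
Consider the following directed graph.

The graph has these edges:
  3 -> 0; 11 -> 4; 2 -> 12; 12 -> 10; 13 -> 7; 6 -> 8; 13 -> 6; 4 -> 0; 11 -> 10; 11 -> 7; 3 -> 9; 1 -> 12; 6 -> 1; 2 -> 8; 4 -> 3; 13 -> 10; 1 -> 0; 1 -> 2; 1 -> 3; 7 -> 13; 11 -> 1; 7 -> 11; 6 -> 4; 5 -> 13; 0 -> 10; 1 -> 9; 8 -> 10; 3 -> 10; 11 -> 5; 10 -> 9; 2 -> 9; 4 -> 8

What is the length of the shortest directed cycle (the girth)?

2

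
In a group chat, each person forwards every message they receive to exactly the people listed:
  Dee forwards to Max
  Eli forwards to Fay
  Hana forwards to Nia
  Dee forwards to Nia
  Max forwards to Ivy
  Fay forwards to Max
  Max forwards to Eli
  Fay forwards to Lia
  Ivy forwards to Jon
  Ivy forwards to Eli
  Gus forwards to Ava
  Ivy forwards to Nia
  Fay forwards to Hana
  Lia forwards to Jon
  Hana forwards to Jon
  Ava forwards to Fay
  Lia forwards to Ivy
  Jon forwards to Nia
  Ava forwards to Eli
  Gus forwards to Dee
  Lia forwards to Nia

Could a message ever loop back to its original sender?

Yes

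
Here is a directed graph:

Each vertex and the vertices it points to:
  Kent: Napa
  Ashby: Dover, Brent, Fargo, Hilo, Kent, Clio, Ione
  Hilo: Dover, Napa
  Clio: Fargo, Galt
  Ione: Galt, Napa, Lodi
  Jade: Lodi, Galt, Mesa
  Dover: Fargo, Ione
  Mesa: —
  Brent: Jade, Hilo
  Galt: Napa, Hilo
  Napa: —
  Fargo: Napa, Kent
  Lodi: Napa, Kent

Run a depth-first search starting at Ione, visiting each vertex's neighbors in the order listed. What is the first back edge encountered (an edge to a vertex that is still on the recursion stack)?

DFS from Ione (visiting each vertex's neighbors in the order listed); mark gray on enter, black on exit:
Ione gray
  Galt gray
    Napa gray
    Napa black
    Hilo gray
      Dover gray
        Fargo gray
          Fargo→Napa: Napa black — skip
          Kent gray
            Kent→Napa: Napa black — skip
          Kent black
        Fargo black
        Dover→Ione: Ione is gray → back edge
First back edge: Dover → Ione.

Dover→Ione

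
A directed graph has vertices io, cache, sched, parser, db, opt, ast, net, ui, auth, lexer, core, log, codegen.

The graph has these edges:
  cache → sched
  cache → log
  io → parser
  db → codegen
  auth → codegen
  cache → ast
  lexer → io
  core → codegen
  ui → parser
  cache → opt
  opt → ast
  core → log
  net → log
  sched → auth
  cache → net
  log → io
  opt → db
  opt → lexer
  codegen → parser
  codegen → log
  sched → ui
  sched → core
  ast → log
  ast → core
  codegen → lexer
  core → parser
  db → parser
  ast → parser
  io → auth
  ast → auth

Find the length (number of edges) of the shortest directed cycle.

4

For each vertex v, BFS finds the shortest path from v back to v.
The shortest such closed walk is lexer → io → auth → codegen → lexer, length 4.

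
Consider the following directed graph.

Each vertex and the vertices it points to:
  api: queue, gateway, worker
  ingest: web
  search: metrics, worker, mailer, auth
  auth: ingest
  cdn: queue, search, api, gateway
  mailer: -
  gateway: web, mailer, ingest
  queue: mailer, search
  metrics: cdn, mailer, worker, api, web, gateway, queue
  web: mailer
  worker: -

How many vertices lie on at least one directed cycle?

A vertex is on a directed cycle iff it belongs to a strongly connected component of size ≥ 2 (or has a self-loop).
The vertices on cycles are {api, cdn, queue, search, metrics} — 5 in total.

5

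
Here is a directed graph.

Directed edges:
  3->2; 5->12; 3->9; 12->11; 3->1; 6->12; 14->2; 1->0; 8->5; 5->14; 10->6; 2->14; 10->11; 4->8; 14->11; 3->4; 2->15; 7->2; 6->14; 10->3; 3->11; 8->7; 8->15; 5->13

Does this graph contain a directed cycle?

Yes

DFS with white/gray/black marking, starting from 9:
9 gray
9 black
0 gray
0 black
1 gray
  1→0: 0 black — skip
1 black
2 gray
  15 gray
  15 black
  14 gray
    14→2: 2 is gray → back edge
Back edge found, so a cycle exists: 2 → 14 → 2.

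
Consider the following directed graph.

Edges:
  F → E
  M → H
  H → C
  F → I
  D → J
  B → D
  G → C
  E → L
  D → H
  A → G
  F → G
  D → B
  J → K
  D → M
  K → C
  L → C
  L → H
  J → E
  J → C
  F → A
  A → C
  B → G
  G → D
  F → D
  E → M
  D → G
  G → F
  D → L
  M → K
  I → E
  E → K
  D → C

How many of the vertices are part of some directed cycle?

5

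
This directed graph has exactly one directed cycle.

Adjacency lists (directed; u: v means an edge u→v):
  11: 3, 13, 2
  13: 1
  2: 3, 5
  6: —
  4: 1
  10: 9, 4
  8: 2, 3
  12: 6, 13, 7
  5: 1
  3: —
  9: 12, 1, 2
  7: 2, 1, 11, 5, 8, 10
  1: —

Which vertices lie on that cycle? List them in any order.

7, 9, 10, 12

DFS with gray/black marking from 12:
12 gray
  6 gray
  6 black
  13 gray
    1 gray
    1 black
  13 black
  7 gray
    2 gray
      3 gray
      3 black
      5 gray
        5→1: 1 black — skip
      5 black
    2 black
    7→1: 1 black — skip
    11 gray
      11→3: 3 black — skip
      11→13: 13 black — skip
      11→2: 2 black — skip
    11 black
    7→5: 5 black — skip
    8 gray
      8→2: 2 black — skip
      8→3: 3 black — skip
    8 black
    10 gray
      9 gray
        9→12: 12 is gray → back edge
Back edge closes the cycle 12 → 7 → 10 → 9 → 12; its vertices are {7, 9, 10, 12}.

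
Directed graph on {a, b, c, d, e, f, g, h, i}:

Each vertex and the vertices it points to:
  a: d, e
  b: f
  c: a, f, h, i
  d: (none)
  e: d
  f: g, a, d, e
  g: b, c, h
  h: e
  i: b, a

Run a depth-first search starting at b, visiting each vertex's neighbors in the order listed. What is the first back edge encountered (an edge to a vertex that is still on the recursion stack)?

DFS from b (visiting each vertex's neighbors in the order listed); mark gray on enter, black on exit:
b gray
  f gray
    g gray
      g→b: b is gray → back edge
First back edge: g → b.

g→b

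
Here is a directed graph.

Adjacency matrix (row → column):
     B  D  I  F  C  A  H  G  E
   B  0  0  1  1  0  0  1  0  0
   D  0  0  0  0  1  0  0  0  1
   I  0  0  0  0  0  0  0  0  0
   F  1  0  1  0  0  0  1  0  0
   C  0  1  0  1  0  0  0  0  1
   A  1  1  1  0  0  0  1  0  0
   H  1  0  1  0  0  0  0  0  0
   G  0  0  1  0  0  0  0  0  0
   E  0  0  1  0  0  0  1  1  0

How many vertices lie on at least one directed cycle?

A vertex is on a directed cycle iff it belongs to a strongly connected component of size ≥ 2 (or has a self-loop).
The vertices on cycles are {B, C, D, F, H} — 5 in total.

5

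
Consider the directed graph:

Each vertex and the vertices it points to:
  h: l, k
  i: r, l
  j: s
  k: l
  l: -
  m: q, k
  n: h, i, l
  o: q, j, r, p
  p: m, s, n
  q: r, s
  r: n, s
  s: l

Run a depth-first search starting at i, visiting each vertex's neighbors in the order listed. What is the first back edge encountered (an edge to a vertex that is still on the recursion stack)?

DFS from i (visiting each vertex's neighbors in the order listed); mark gray on enter, black on exit:
i gray
  r gray
    n gray
      h gray
        l gray
        l black
        k gray
          k→l: l black — skip
        k black
      h black
      n→i: i is gray → back edge
First back edge: n → i.

n->i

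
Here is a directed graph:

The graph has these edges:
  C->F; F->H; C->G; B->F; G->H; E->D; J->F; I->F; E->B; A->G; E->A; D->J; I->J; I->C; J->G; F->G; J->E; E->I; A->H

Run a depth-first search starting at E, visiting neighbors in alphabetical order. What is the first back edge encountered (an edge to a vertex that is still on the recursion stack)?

J→E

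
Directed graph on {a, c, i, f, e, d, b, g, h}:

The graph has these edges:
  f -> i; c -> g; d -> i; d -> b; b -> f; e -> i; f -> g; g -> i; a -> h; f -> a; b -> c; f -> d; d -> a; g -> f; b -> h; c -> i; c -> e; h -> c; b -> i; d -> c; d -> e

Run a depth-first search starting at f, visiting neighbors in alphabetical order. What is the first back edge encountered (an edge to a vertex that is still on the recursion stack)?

g→f

DFS from f (visiting neighbors in alphabetical order); mark gray on enter, black on exit:
f gray
  a gray
    h gray
      c gray
        e gray
          i gray
          i black
        e black
        g gray
          g→f: f is gray → back edge
First back edge: g → f.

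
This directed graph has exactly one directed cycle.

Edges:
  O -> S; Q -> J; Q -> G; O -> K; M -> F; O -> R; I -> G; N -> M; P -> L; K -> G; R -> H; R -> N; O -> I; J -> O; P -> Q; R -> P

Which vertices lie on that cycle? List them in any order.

J, O, P, Q, R

DFS with gray/black marking from O:
O gray
  I gray
    G gray
    G black
  I black
  R gray
    N gray
      M gray
        F gray
        F black
      M black
    N black
    P gray
      Q gray
        Q→G: G black — skip
        J gray
          J→O: O is gray → back edge
Back edge closes the cycle O → R → P → Q → J → O; its vertices are {J, O, P, Q, R}.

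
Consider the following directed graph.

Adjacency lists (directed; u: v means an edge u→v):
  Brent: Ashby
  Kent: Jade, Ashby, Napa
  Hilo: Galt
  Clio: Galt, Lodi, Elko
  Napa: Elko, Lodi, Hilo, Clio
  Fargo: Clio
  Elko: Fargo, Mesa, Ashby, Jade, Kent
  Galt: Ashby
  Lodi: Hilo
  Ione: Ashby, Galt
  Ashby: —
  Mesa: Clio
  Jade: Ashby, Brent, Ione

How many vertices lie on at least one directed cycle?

6

A vertex is on a directed cycle iff it belongs to a strongly connected component of size ≥ 2 (or has a self-loop).
The vertices on cycles are {Clio, Elko, Kent, Mesa, Napa, Fargo} — 6 in total.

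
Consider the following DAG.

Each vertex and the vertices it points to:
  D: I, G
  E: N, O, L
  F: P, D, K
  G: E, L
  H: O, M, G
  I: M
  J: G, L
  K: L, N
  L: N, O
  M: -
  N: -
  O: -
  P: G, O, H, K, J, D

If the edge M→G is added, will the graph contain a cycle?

Adding M→G creates a cycle iff G can already reach M.
Explore from G: no path reaches M. The graph stays acyclic.

No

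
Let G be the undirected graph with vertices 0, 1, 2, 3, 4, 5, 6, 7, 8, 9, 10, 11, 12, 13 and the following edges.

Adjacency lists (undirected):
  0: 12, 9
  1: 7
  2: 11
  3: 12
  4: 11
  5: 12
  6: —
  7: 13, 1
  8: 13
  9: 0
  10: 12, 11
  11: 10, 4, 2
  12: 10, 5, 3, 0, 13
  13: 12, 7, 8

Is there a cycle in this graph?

No

DFS, tracking each vertex's parent; an edge to a visited non-parent vertex closes a cycle.
Start from 10:
visit 10 (parent –)
  visit 12 (parent 10)
    12–10: parent, skip
    visit 5 (parent 12)
      5–12: parent, skip
    visit 3 (parent 12)
      3–12: parent, skip
    visit 0 (parent 12)
      0–12: parent, skip
      visit 9 (parent 0)
        9–0: parent, skip
    visit 13 (parent 12)
      13–12: parent, skip
      visit 7 (parent 13)
        7–13: parent, skip
        visit 1 (parent 7)
          1–7: parent, skip
      visit 8 (parent 13)
        8–13: parent, skip
  visit 11 (parent 10)
    11–10: parent, skip
    visit 4 (parent 11)
      4–11: parent, skip
    visit 2 (parent 11)
      2–11: parent, skip
visit 6 (parent –)
No non-parent visited neighbor found — the graph is a forest.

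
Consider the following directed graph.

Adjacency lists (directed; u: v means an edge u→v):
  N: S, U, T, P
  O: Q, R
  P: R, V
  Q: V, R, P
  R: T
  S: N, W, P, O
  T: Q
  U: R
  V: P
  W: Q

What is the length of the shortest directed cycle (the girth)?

For each vertex v, BFS finds the shortest path from v back to v.
The shortest such closed walk is S → N → S, length 2.

2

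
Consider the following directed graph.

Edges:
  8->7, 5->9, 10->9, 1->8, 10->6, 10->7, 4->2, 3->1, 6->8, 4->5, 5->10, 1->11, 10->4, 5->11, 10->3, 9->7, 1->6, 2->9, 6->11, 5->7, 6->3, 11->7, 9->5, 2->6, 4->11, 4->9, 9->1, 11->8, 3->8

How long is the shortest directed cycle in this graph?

2

For each vertex v, BFS finds the shortest path from v back to v.
The shortest such closed walk is 5 → 9 → 5, length 2.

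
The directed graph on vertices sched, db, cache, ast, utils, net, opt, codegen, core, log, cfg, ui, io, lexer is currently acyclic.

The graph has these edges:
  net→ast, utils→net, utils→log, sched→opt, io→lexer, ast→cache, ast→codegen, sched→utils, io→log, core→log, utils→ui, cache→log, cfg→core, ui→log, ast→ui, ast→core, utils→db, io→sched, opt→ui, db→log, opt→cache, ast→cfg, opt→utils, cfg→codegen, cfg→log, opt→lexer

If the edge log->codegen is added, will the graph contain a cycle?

No

Adding log→codegen creates a cycle iff codegen can already reach log.
Explore from codegen: no path reaches log. The graph stays acyclic.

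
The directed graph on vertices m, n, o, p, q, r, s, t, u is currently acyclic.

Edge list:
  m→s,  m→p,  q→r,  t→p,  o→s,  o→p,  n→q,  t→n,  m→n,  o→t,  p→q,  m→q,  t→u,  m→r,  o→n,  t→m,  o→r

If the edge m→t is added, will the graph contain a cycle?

Adding m→t creates a cycle iff t can already reach m.
Path from t: t → m.
So t → … → m → t is a cycle.

Yes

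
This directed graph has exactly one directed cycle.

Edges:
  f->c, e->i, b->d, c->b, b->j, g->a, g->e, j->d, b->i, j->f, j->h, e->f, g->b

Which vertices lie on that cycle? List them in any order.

b, c, f, j

DFS with gray/black marking from b:
b gray
  j gray
    f gray
      c gray
        c→b: b is gray → back edge
Back edge closes the cycle b → j → f → c → b; its vertices are {b, c, f, j}.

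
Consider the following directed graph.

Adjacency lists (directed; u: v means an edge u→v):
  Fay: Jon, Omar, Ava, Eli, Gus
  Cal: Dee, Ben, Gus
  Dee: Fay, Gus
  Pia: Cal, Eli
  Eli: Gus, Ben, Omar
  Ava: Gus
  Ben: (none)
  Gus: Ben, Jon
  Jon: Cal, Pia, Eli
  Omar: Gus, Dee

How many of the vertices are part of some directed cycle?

9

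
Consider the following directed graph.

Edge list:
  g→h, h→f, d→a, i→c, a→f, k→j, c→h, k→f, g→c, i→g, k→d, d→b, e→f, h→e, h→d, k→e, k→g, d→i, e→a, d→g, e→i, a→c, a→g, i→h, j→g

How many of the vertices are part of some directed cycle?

A vertex is on a directed cycle iff it belongs to a strongly connected component of size ≥ 2 (or has a self-loop).
The vertices on cycles are {a, c, d, e, g, h, i} — 7 in total.

7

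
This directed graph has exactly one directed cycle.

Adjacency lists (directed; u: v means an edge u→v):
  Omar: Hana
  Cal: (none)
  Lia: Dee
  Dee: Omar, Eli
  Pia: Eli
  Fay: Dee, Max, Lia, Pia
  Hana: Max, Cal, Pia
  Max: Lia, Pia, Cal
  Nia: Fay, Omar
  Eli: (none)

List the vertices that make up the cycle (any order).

DFS with gray/black marking from Omar:
Omar gray
  Hana gray
    Max gray
      Lia gray
        Dee gray
          Dee→Omar: Omar is gray → back edge
Back edge closes the cycle Omar → Hana → Max → Lia → Dee → Omar; its vertices are {Dee, Lia, Max, Hana, Omar}.

Dee, Lia, Max, Hana, Omar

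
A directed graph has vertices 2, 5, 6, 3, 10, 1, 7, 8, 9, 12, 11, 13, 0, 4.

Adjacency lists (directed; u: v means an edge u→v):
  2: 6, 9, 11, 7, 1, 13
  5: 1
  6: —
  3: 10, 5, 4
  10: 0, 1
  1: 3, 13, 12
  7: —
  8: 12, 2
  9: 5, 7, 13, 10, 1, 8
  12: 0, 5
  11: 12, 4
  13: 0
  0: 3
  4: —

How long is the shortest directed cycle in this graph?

3

For each vertex v, BFS finds the shortest path from v back to v.
The shortest such closed walk is 8 → 2 → 9 → 8, length 3.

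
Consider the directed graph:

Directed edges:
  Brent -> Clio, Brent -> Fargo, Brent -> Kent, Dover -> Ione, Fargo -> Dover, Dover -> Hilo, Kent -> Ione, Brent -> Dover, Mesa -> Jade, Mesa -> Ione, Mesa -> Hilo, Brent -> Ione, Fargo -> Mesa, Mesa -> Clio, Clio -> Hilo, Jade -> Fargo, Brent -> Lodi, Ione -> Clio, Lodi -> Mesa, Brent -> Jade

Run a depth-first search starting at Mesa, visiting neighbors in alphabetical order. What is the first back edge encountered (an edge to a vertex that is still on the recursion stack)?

Fargo->Mesa

DFS from Mesa (visiting neighbors in alphabetical order); mark gray on enter, black on exit:
Mesa gray
  Clio gray
    Hilo gray
    Hilo black
  Clio black
  Mesa→Hilo: Hilo black — skip
  Ione gray
    Ione→Clio: Clio black — skip
  Ione black
  Jade gray
    Fargo gray
      Dover gray
        Dover→Hilo: Hilo black — skip
        Dover→Ione: Ione black — skip
      Dover black
      Fargo→Mesa: Mesa is gray → back edge
First back edge: Fargo → Mesa.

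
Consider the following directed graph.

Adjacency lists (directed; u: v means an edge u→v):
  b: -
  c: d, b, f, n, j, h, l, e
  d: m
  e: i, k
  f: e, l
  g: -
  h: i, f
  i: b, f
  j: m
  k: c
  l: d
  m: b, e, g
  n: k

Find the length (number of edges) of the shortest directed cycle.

3

For each vertex v, BFS finds the shortest path from v back to v.
The shortest such closed walk is c → e → k → c, length 3.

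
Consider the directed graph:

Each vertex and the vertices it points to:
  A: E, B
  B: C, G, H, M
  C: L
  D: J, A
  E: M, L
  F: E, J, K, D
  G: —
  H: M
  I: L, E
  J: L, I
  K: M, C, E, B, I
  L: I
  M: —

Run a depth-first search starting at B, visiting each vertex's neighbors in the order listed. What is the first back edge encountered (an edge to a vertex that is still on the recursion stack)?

I->L

DFS from B (visiting each vertex's neighbors in the order listed); mark gray on enter, black on exit:
B gray
  C gray
    L gray
      I gray
        I→L: L is gray → back edge
First back edge: I → L.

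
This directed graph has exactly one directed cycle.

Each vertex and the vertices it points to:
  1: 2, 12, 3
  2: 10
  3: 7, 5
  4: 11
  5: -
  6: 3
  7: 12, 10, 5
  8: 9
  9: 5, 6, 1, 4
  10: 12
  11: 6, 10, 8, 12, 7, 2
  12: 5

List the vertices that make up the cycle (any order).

4, 8, 9, 11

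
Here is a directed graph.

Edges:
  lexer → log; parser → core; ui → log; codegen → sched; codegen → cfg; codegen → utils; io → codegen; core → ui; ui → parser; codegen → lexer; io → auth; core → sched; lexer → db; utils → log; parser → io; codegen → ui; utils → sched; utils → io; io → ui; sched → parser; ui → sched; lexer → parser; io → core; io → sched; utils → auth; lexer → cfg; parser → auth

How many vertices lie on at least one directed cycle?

A vertex is on a directed cycle iff it belongs to a strongly connected component of size ≥ 2 (or has a self-loop).
The vertices on cycles are {io, ui, core, lexer, sched, utils, parser, codegen} — 8 in total.

8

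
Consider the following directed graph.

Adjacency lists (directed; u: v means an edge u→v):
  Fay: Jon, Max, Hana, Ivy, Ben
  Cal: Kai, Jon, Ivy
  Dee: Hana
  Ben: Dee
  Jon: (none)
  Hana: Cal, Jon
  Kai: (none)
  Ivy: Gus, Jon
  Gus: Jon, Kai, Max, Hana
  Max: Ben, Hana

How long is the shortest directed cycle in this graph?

4

For each vertex v, BFS finds the shortest path from v back to v.
The shortest such closed walk is Ivy → Gus → Hana → Cal → Ivy, length 4.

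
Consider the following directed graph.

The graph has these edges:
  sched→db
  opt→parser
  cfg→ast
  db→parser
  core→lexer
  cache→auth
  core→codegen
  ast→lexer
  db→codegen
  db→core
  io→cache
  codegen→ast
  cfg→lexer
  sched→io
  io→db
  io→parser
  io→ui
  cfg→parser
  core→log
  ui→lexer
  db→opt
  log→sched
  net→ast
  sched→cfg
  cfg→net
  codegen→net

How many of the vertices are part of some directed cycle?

A vertex is on a directed cycle iff it belongs to a strongly connected component of size ≥ 2 (or has a self-loop).
The vertices on cycles are {db, io, log, core, sched} — 5 in total.

5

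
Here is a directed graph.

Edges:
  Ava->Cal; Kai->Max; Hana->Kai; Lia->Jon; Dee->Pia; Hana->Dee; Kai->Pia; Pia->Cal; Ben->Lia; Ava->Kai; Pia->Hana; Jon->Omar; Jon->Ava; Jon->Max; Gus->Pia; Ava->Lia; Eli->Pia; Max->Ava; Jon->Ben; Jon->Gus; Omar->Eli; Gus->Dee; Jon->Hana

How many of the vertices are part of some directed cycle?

A vertex is on a directed cycle iff it belongs to a strongly connected component of size ≥ 2 (or has a self-loop).
The vertices on cycles are {Ava, Ben, Dee, Eli, Gus, Jon, Kai, Lia, Max, Pia, Hana, Omar} — 12 in total.

12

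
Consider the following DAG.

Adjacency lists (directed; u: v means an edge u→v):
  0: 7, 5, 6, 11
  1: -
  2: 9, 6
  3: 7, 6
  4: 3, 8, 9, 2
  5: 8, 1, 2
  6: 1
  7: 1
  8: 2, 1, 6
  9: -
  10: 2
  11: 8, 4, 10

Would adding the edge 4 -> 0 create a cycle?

Yes

Adding 4→0 creates a cycle iff 0 can already reach 4.
Path from 0: 0 → 11 → 4.
So 0 → … → 4 → 0 is a cycle.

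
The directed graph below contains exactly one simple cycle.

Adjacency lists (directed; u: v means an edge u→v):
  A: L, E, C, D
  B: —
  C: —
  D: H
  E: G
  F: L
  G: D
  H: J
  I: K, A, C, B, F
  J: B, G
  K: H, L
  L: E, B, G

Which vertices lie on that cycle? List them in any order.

D, G, H, J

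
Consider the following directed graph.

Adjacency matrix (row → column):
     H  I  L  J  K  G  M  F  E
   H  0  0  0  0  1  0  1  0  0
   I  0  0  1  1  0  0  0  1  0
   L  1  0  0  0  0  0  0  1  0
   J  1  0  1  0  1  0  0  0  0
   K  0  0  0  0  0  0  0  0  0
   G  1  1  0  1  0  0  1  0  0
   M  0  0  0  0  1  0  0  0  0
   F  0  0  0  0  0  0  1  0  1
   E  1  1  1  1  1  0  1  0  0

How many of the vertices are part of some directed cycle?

5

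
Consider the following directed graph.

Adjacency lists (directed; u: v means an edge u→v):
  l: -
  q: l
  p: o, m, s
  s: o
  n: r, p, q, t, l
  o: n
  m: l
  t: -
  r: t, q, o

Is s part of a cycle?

Yes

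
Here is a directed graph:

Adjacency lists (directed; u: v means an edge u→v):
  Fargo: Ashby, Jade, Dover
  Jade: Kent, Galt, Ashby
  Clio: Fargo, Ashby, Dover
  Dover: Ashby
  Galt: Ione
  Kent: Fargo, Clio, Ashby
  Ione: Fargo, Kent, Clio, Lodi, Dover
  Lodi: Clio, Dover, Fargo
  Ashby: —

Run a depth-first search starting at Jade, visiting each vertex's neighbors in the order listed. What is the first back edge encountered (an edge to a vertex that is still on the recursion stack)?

DFS from Jade (visiting each vertex's neighbors in the order listed); mark gray on enter, black on exit:
Jade gray
  Kent gray
    Fargo gray
      Ashby gray
      Ashby black
      Fargo→Jade: Jade is gray → back edge
First back edge: Fargo → Jade.

Fargo→Jade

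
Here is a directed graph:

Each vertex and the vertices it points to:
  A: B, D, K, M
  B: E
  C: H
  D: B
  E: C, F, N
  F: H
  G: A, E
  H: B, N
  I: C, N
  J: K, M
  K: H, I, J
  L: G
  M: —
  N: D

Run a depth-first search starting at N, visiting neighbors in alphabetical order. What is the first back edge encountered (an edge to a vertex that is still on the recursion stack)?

H->B

DFS from N (visiting neighbors in alphabetical order); mark gray on enter, black on exit:
N gray
  D gray
    B gray
      E gray
        C gray
          H gray
            H→B: B is gray → back edge
First back edge: H → B.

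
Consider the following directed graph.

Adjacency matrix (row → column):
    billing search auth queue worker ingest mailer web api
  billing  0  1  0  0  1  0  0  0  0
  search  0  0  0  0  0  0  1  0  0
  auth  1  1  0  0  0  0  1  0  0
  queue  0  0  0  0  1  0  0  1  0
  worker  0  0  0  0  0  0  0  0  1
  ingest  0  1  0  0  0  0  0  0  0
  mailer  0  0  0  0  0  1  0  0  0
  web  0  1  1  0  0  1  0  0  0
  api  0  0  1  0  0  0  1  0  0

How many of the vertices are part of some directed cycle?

A vertex is on a directed cycle iff it belongs to a strongly connected component of size ≥ 2 (or has a self-loop).
The vertices on cycles are {api, auth, ingest, mailer, search, worker, billing} — 7 in total.

7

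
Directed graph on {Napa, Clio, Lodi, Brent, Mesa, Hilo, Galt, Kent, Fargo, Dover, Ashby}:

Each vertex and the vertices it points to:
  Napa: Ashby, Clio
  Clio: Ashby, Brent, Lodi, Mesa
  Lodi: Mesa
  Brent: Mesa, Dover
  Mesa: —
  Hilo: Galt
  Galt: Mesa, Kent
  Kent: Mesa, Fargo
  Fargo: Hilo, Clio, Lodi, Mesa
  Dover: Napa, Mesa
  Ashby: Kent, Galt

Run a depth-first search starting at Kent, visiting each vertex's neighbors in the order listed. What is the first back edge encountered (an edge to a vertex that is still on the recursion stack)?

DFS from Kent (visiting each vertex's neighbors in the order listed); mark gray on enter, black on exit:
Kent gray
  Mesa gray
  Mesa black
  Fargo gray
    Hilo gray
      Galt gray
        Galt→Mesa: Mesa black — skip
        Galt→Kent: Kent is gray → back edge
First back edge: Galt → Kent.

Galt->Kent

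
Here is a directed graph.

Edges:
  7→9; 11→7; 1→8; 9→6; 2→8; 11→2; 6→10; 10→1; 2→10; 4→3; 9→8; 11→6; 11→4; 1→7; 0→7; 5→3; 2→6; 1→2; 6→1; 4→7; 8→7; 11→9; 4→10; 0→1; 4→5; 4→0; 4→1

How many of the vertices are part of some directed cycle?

7

A vertex is on a directed cycle iff it belongs to a strongly connected component of size ≥ 2 (or has a self-loop).
The vertices on cycles are {1, 2, 6, 7, 8, 9, 10} — 7 in total.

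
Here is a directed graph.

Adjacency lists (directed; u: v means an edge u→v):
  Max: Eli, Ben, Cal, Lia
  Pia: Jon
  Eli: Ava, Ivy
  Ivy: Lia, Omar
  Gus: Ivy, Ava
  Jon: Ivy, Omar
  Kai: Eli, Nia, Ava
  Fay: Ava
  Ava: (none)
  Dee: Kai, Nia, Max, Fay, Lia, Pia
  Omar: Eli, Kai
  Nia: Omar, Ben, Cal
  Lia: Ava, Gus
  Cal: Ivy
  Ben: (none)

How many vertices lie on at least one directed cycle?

A vertex is on a directed cycle iff it belongs to a strongly connected component of size ≥ 2 (or has a self-loop).
The vertices on cycles are {Cal, Eli, Gus, Ivy, Kai, Lia, Nia, Omar} — 8 in total.

8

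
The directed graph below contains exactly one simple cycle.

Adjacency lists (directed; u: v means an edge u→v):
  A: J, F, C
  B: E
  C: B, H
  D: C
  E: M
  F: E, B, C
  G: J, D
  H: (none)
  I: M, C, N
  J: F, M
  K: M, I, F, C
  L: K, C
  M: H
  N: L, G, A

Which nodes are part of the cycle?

I, K, L, N

DFS with gray/black marking from N:
N gray
  L gray
    K gray
      M gray
        H gray
        H black
      M black
      I gray
        I→M: M black — skip
        C gray
          B gray
            E gray
              E→M: M black — skip
            E black
          B black
          C→H: H black — skip
        C black
        I→N: N is gray → back edge
Back edge closes the cycle N → L → K → I → N; its vertices are {I, K, L, N}.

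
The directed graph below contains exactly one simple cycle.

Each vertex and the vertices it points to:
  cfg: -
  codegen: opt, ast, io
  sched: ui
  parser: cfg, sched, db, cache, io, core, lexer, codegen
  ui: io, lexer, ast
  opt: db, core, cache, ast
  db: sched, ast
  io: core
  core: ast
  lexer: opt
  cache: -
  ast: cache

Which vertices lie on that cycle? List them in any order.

DFS with gray/black marking from db:
db gray
  sched gray
    ui gray
      io gray
        core gray
          ast gray
            cache gray
            cache black
          ast black
        core black
      io black
      lexer gray
        opt gray
          opt→db: db is gray → back edge
Back edge closes the cycle db → sched → ui → lexer → opt → db; its vertices are {db, ui, opt, lexer, sched}.

db, ui, opt, lexer, sched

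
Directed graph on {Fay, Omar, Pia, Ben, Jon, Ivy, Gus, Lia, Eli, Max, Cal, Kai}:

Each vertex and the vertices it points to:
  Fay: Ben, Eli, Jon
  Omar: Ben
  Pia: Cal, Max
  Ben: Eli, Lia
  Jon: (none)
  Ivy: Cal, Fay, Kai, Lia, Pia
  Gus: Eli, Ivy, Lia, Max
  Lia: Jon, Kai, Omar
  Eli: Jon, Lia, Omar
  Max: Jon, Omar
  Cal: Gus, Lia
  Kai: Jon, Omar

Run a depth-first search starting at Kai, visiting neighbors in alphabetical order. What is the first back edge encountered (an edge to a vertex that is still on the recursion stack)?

Lia→Kai

DFS from Kai (visiting neighbors in alphabetical order); mark gray on enter, black on exit:
Kai gray
  Jon gray
  Jon black
  Omar gray
    Ben gray
      Eli gray
        Eli→Jon: Jon black — skip
        Lia gray
          Lia→Jon: Jon black — skip
          Lia→Kai: Kai is gray → back edge
First back edge: Lia → Kai.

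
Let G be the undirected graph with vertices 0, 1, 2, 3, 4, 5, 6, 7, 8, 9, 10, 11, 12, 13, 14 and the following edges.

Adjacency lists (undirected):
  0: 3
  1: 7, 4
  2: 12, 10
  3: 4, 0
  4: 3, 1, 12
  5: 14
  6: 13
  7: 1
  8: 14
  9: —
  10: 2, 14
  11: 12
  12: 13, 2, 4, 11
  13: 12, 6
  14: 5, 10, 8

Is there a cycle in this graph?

No

DFS, tracking each vertex's parent; an edge to a visited non-parent vertex closes a cycle.
Start from 11:
visit 11 (parent –)
  visit 12 (parent 11)
    visit 13 (parent 12)
      13–12: parent, skip
      visit 6 (parent 13)
        6–13: parent, skip
    visit 2 (parent 12)
      2–12: parent, skip
      visit 10 (parent 2)
        10–2: parent, skip
        visit 14 (parent 10)
          visit 5 (parent 14)
            5–14: parent, skip
          14–10: parent, skip
          visit 8 (parent 14)
            8–14: parent, skip
    visit 4 (parent 12)
      visit 3 (parent 4)
        3–4: parent, skip
        visit 0 (parent 3)
          0–3: parent, skip
      visit 1 (parent 4)
        visit 7 (parent 1)
          7–1: parent, skip
        1–4: parent, skip
      4–12: parent, skip
    12–11: parent, skip
visit 9 (parent –)
No non-parent visited neighbor found — the graph is a forest.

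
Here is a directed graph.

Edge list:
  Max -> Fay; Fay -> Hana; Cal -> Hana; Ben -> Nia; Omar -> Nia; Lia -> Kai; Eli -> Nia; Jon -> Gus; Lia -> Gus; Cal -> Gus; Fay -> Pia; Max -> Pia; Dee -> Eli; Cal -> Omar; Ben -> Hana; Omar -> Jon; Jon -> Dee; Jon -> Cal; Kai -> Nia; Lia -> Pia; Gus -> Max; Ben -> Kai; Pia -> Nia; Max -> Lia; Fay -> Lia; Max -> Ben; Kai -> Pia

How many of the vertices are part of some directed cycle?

A vertex is on a directed cycle iff it belongs to a strongly connected component of size ≥ 2 (or has a self-loop).
The vertices on cycles are {Cal, Fay, Gus, Jon, Lia, Max, Omar} — 7 in total.

7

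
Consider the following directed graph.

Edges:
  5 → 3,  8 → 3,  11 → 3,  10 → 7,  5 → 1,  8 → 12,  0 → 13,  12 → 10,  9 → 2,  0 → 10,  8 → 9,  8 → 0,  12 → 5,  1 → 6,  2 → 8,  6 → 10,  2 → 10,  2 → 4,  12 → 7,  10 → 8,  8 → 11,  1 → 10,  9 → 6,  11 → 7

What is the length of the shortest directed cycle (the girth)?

For each vertex v, BFS finds the shortest path from v back to v.
The shortest such closed walk is 8 → 0 → 10 → 8, length 3.

3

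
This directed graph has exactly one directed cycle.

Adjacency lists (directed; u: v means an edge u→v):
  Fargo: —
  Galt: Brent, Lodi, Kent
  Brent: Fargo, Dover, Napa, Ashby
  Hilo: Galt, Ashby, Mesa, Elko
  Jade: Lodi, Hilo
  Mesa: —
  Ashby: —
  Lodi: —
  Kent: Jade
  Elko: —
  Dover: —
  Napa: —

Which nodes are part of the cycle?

Galt, Hilo, Jade, Kent

DFS with gray/black marking from Hilo:
Hilo gray
  Galt gray
    Brent gray
      Fargo gray
      Fargo black
      Dover gray
      Dover black
      Napa gray
      Napa black
      Ashby gray
      Ashby black
    Brent black
    Lodi gray
    Lodi black
    Kent gray
      Jade gray
        Jade→Lodi: Lodi black — skip
        Jade→Hilo: Hilo is gray → back edge
Back edge closes the cycle Hilo → Galt → Kent → Jade → Hilo; its vertices are {Galt, Hilo, Jade, Kent}.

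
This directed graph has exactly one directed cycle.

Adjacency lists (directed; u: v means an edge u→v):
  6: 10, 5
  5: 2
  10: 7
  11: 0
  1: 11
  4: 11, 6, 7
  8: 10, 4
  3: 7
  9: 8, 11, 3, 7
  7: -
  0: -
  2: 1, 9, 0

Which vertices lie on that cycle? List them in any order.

2, 4, 5, 6, 8, 9

DFS with gray/black marking from 2:
2 gray
  1 gray
    11 gray
      0 gray
      0 black
    11 black
  1 black
  9 gray
    8 gray
      10 gray
        7 gray
        7 black
      10 black
      4 gray
        4→11: 11 black — skip
        6 gray
          6→10: 10 black — skip
          5 gray
            5→2: 2 is gray → back edge
Back edge closes the cycle 2 → 9 → 8 → 4 → 6 → 5 → 2; its vertices are {2, 4, 5, 6, 8, 9}.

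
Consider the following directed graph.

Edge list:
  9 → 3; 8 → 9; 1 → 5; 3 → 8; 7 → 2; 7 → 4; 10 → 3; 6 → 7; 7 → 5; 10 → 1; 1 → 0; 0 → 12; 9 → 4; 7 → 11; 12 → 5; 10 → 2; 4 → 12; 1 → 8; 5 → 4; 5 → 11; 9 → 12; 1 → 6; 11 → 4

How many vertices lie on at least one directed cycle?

A vertex is on a directed cycle iff it belongs to a strongly connected component of size ≥ 2 (or has a self-loop).
The vertices on cycles are {3, 4, 5, 8, 9, 11, 12} — 7 in total.

7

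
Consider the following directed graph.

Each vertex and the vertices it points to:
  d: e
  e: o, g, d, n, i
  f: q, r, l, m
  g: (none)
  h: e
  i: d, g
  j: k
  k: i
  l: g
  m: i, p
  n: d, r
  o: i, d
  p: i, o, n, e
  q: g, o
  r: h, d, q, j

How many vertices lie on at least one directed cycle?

10

A vertex is on a directed cycle iff it belongs to a strongly connected component of size ≥ 2 (or has a self-loop).
The vertices on cycles are {d, e, h, i, j, k, n, o, q, r} — 10 in total.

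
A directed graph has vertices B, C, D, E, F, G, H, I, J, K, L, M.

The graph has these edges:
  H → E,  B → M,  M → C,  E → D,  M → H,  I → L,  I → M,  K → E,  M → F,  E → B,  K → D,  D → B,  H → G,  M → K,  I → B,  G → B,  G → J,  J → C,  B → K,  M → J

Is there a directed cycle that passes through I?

No

I lies on a cycle iff there is a path from I back to itself.
Exploring from I, it never reaches itself; equivalently, its strongly connected component is a singleton.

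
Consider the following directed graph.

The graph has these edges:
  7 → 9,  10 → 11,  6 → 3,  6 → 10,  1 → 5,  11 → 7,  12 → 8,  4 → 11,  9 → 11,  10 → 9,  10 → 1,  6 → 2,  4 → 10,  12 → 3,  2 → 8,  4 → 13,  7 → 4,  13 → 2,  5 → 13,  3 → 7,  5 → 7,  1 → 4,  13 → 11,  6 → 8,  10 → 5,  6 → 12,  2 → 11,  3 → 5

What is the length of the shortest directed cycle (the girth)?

3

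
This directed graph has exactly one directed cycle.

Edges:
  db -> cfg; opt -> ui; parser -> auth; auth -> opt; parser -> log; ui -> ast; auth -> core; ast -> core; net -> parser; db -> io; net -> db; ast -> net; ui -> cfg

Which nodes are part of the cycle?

ui, ast, net, opt, auth, parser

DFS with gray/black marking from ui:
ui gray
  ast gray
    net gray
      db gray
        cfg gray
        cfg black
        io gray
        io black
      db black
      parser gray
        log gray
        log black
        auth gray
          opt gray
            opt→ui: ui is gray → back edge
Back edge closes the cycle ui → ast → net → parser → auth → opt → ui; its vertices are {ui, ast, net, opt, auth, parser}.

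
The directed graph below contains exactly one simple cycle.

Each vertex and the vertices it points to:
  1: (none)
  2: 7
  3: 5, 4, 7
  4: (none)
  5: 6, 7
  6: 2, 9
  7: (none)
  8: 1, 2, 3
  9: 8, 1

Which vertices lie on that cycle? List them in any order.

3, 5, 6, 8, 9

DFS with gray/black marking from 9:
9 gray
  8 gray
    1 gray
    1 black
    2 gray
      7 gray
      7 black
    2 black
    3 gray
      5 gray
        6 gray
          6→2: 2 black — skip
          6→9: 9 is gray → back edge
Back edge closes the cycle 9 → 8 → 3 → 5 → 6 → 9; its vertices are {3, 5, 6, 8, 9}.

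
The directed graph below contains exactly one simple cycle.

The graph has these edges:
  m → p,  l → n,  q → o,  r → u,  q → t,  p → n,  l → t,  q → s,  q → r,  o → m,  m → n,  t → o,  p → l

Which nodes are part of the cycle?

l, m, o, p, t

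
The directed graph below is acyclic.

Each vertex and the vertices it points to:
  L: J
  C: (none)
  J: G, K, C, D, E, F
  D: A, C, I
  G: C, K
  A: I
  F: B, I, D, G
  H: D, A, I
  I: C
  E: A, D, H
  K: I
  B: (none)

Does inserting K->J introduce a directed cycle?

Yes

Adding K→J creates a cycle iff J can already reach K.
Path from J: J → K.
So J → … → K → J is a cycle.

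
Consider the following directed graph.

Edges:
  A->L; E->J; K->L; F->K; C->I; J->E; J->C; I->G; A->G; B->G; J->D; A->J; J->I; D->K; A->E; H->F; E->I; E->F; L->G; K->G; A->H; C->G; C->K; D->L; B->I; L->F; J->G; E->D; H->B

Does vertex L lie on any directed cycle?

Yes

L is on a cycle iff L can reach itself via ≥1 edge.
L → F → K → L — yes.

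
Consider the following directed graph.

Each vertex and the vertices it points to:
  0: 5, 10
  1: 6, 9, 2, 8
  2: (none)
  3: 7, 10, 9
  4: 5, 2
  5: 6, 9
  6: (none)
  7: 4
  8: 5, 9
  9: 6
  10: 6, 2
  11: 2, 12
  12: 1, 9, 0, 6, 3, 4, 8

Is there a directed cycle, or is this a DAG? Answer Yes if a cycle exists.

DFS with white/gray/black marking, starting from 8:
8 gray
  5 gray
    6 gray
    6 black
    9 gray
      9→6: 6 black — skip
    9 black
  5 black
  8→9: 9 black — skip
8 black
0 gray
  0→5: 5 black — skip
  10 gray
    10→6: 6 black — skip
    2 gray
    2 black
  10 black
0 black
1 gray
  1→6: 6 black — skip
  1→9: 9 black — skip
  1→2: 2 black — skip
  1→8: 8 black — skip
1 black
3 gray
  7 gray
    4 gray
      4→5: 5 black — skip
      4→2: 2 black — skip
    4 black
  7 black
  3→10: 10 black — skip
  3→9: 9 black — skip
3 black
11 gray
  11→2: 2 black — skip
  12 gray
    12→1: 1 black — skip
    12→9: 9 black — skip
    12→0: 0 black — skip
    12→6: 6 black — skip
    12→3: 3 black — skip
    12→4: 4 black — skip
    12→8: 8 black — skip
  12 black
11 black
Every edge goes to a white or black vertex — no back edge, so the graph is acyclic.

No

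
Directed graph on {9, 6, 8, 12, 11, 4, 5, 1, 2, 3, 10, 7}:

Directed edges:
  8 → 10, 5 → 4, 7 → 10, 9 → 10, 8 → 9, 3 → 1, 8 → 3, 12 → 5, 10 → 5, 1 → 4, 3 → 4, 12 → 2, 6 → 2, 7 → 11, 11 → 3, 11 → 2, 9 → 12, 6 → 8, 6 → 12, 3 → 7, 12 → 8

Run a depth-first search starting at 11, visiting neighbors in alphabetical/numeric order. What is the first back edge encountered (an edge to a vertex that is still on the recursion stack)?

7->11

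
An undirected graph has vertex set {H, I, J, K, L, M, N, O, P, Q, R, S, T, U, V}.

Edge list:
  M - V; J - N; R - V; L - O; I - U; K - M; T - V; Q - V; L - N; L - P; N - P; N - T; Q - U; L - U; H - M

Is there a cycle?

DFS, tracking each vertex's parent; an edge to a visited non-parent vertex closes a cycle.
Start from H:
visit H (parent –)
  visit M (parent H)
    visit K (parent M)
      K–M: parent, skip
    M–H: parent, skip
    visit V (parent M)
      visit R (parent V)
        R–V: parent, skip
      visit Q (parent V)
        Q–V: parent, skip
        visit U (parent Q)
          U–Q: parent, skip
          visit I (parent U)
            I–U: parent, skip
          visit L (parent U)
            visit O (parent L)
              O–L: parent, skip
            visit P (parent L)
              visit N (parent P)
                N–P: parent, skip
                N–L: L visited and ≠ parent → cycle
Cycle: L – P – N – L.

Yes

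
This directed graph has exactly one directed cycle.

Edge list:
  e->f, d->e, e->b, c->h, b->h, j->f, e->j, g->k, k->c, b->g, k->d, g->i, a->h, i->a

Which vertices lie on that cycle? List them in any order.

b, d, e, g, k

DFS with gray/black marking from g:
g gray
  k gray
    c gray
      h gray
      h black
    c black
    d gray
      e gray
        b gray
          b→g: g is gray → back edge
Back edge closes the cycle g → k → d → e → b → g; its vertices are {b, d, e, g, k}.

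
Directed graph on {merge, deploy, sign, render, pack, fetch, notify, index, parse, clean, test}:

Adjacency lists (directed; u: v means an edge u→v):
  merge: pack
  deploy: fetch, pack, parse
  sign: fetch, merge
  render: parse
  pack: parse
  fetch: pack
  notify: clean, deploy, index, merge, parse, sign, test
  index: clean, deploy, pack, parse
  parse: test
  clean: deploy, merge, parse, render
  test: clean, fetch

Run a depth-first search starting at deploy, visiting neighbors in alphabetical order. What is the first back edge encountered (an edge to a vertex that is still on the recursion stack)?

DFS from deploy (visiting neighbors in alphabetical order); mark gray on enter, black on exit:
deploy gray
  fetch gray
    pack gray
      parse gray
        test gray
          clean gray
            clean→deploy: deploy is gray → back edge
First back edge: clean → deploy.

clean→deploy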